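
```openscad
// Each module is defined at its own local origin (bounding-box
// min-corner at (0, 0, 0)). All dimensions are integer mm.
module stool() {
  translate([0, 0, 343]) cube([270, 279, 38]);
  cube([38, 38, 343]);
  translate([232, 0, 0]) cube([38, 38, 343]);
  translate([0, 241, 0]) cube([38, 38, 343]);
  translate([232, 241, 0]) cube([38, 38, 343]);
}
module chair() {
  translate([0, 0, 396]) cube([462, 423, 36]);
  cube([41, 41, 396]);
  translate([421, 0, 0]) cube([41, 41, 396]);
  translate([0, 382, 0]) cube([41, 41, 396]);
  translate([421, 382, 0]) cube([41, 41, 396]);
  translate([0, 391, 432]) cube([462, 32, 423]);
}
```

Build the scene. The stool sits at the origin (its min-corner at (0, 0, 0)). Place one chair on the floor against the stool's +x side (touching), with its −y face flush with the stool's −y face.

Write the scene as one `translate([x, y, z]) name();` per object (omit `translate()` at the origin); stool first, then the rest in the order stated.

stool();
translate([270, 0, 0]) chair();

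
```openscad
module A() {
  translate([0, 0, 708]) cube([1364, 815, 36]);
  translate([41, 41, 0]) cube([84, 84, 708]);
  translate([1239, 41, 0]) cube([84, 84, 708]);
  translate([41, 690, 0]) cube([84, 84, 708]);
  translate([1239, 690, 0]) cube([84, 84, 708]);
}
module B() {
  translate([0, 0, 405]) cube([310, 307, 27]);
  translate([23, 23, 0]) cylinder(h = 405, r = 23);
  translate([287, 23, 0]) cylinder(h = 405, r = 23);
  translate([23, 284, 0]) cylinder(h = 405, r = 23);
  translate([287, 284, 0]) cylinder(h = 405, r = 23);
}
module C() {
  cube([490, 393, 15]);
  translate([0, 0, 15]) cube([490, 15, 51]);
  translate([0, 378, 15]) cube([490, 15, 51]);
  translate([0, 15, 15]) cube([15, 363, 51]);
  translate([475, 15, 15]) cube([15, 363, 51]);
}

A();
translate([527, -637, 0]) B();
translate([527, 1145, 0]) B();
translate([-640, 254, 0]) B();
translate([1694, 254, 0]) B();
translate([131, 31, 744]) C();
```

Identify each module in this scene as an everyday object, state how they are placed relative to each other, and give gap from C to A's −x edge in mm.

The open box's min-x is at 131; the table's min-x is 0; gap = 131 mm.

A is a table. B is a stool. C is an open box. Four stools sit around the table at the −y, +y, −x, +x sides. The open box is on top of the table. The gap from the open box to the table's −x edge is 131 mm.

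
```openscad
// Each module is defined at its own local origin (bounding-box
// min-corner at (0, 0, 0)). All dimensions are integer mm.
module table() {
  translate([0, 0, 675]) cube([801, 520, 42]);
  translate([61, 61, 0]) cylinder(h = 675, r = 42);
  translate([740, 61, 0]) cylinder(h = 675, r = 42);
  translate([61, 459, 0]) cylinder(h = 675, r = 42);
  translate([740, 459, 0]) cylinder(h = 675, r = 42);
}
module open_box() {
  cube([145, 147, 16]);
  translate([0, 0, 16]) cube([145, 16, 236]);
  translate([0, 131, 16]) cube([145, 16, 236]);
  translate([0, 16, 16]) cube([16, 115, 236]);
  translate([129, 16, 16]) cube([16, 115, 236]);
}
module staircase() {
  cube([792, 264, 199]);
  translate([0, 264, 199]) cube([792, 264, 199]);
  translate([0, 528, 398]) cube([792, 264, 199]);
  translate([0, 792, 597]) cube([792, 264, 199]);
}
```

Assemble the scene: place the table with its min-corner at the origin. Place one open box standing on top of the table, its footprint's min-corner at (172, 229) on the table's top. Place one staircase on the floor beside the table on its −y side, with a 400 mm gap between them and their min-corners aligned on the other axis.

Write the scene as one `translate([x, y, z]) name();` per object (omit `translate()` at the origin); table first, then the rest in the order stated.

table();
translate([172, 229, 717]) open_box();
translate([0, -1456, 0]) staircase();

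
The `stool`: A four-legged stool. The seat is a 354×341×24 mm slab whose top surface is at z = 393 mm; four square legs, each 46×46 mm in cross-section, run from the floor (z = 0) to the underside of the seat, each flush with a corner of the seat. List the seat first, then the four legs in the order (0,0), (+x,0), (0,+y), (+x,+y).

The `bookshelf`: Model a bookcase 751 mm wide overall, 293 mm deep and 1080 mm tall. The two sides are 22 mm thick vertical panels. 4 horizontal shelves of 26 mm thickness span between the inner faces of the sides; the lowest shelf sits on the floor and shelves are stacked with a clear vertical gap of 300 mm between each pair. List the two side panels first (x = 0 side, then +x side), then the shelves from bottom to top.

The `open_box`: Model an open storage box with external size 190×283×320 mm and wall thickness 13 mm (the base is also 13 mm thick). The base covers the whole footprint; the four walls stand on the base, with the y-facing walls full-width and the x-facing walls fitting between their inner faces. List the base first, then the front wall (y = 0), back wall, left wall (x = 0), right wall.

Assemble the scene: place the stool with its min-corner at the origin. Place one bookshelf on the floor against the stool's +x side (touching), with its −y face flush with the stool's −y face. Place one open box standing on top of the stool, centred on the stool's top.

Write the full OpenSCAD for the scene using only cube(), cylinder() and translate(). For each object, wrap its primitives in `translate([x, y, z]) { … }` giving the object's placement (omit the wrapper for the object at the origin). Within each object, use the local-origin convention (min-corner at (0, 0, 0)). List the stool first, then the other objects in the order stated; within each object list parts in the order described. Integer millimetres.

translate([0, 0, 369]) cube([354, 341, 24]);
cube([46, 46, 369]);
translate([308, 0, 0]) cube([46, 46, 369]);
translate([0, 295, 0]) cube([46, 46, 369]);
translate([308, 295, 0]) cube([46, 46, 369]);
translate([354, 0, 0]) {
  cube([22, 293, 1080]);
  translate([729, 0, 0]) cube([22, 293, 1080]);
  translate([22, 0, 0]) cube([707, 293, 26]);
  translate([22, 0, 326]) cube([707, 293, 26]);
  translate([22, 0, 652]) cube([707, 293, 26]);
  translate([22, 0, 978]) cube([707, 293, 26]);
}
translate([82, 29, 393]) {
  cube([190, 283, 13]);
  translate([0, 0, 13]) cube([190, 13, 307]);
  translate([0, 270, 13]) cube([190, 13, 307]);
  translate([0, 13, 13]) cube([13, 257, 307]);
  translate([177, 13, 13]) cube([13, 257, 307]);
}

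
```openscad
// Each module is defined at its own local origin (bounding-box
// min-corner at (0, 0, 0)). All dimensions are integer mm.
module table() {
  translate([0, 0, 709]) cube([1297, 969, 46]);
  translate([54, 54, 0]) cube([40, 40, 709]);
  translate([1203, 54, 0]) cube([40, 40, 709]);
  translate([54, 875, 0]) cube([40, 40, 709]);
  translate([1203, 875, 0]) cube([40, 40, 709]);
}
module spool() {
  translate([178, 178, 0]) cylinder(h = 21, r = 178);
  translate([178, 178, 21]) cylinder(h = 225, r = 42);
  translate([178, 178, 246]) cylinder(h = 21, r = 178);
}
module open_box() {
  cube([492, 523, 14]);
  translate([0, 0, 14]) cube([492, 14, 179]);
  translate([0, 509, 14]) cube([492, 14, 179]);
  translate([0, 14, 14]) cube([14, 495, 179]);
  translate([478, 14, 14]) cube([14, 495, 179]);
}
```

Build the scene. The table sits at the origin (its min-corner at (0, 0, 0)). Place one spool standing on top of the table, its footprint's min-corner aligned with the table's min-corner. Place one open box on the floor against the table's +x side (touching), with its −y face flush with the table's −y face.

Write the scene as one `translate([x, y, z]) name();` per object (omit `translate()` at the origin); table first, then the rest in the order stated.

table();
translate([0, 0, 755]) spool();
translate([1297, 0, 0]) open_box();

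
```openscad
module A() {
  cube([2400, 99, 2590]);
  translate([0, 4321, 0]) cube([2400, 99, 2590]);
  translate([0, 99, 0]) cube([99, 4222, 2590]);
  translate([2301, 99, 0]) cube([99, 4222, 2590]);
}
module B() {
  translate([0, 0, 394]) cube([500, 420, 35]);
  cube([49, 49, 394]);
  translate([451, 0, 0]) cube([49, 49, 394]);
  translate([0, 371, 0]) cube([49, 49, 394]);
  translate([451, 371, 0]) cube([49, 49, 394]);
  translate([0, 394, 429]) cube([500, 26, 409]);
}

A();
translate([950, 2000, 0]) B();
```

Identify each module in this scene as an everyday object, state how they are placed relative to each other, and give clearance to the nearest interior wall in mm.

Clearances: x = 851, y = 1901; minimum 851 mm.

A is a house frame. B is a chair. The chair sits inside the house frame, centred. The clearance to the nearest interior wall is 851 mm.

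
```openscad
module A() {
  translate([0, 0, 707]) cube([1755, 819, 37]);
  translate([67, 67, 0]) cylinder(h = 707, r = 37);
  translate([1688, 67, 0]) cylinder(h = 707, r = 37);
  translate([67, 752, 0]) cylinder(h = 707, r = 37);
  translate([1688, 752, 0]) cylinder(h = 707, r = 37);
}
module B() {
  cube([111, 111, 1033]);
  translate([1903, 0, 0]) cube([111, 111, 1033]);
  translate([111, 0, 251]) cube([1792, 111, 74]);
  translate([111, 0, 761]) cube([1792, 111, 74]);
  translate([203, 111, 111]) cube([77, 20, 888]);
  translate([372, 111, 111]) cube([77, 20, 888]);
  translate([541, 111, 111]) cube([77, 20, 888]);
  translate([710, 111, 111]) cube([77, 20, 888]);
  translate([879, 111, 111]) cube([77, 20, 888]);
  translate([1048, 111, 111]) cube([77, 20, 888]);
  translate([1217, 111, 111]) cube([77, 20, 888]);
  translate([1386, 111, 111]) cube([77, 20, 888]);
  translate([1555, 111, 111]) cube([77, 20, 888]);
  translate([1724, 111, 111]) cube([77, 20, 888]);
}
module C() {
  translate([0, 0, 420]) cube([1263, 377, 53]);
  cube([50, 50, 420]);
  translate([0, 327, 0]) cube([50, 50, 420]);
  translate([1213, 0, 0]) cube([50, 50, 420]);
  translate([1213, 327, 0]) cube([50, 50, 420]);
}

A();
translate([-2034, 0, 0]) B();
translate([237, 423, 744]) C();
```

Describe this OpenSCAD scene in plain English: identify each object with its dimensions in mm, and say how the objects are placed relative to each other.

A is a table with a 1755×819 mm rectangular top, 37 mm thick, top surface at z = 744 mm, supported by four round legs of 74 mm diameter, each leg's bounding box inset 30 mm from the nearest pair of top edges, running from the floor.

B is a fence section. Two 111×111 mm posts, 1033 mm tall, stand on the floor with a clear span of 1792 mm between their inner faces. Two horizontal rails of 111×74 mm section span the gap between the posts with their undersides at z = 251 mm and z = 761 mm, flush with the posts' −y face. 10 pickets, each 77 mm wide, 20 mm thick and 888 mm tall, are fixed to the +y face of the rails with their bottoms at z = 111 mm, evenly spaced across the span with equal gaps (rounded down to the nearest mm) at the −x end and between each pair — any rounding remainder accumulates at the +x end.

C is a bench: a 1263×377 mm seat slab, 53 mm thick, top at z = 473 mm, on four 50×50 mm square legs flush with the seat corners and standing on z = 0.

The fence section is on the floor beside the table on its −x side. The bench is on top of the table.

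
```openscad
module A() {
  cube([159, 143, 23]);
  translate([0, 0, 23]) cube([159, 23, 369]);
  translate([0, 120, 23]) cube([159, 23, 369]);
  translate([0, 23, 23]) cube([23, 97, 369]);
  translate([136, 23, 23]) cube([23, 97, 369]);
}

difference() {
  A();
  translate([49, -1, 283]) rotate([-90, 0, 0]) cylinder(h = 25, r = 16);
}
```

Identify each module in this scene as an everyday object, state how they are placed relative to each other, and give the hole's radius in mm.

A is an open box. The open box has a circular hole through its front wall. The hole's radius is 16 mm.

The subtracted cylinder has r = 16 mm.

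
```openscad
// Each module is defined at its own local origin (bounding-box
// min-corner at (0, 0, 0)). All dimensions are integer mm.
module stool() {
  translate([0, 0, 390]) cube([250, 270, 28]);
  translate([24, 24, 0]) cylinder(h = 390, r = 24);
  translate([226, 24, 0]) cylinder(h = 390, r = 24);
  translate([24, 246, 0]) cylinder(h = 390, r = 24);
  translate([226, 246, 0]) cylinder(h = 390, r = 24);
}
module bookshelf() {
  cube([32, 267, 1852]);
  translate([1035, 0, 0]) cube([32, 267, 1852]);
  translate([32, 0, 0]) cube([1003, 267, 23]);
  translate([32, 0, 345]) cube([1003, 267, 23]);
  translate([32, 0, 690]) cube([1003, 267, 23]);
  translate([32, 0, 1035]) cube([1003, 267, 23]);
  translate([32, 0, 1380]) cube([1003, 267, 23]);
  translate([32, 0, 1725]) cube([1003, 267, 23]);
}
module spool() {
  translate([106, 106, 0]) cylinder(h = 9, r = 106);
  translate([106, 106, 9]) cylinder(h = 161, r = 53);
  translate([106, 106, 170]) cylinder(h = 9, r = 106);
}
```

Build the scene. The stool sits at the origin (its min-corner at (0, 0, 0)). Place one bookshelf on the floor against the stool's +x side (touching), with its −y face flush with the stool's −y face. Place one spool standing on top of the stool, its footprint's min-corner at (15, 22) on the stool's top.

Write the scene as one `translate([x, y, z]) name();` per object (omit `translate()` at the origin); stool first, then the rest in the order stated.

stool();
translate([250, 0, 0]) bookshelf();
translate([15, 22, 418]) spool();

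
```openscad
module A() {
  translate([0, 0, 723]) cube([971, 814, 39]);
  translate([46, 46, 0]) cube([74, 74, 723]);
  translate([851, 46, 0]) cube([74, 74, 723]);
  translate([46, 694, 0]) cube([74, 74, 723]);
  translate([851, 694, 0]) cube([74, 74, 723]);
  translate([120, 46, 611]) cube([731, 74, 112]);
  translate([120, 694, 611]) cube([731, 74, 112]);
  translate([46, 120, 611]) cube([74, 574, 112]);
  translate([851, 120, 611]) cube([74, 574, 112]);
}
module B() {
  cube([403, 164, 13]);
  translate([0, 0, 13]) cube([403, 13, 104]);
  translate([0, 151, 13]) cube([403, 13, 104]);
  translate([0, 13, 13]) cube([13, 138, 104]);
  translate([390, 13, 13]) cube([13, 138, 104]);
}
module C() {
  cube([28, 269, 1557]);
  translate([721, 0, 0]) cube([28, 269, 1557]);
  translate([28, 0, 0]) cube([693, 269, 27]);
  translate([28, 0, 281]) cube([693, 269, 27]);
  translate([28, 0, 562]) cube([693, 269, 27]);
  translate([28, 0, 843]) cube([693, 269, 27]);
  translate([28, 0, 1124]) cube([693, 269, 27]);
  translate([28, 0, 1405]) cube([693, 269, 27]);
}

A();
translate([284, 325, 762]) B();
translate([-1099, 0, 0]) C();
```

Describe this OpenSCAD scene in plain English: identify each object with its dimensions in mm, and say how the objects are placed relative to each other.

A is a table: top 971 mm (x) × 814 mm (y), 39 mm thick, upper face at z = 762 mm, on four 74×74 mm square legs, each inset 46 mm from the nearest pair of top edges, running from z = 0 to the bottom of the top. Four apron rails, 74 mm thick and 112 mm tall, run between adjacent legs with their top edges flush with the underside of the top and their outer faces flush with the legs' outer faces.

B is an open storage box with external size 403×164×117 mm and wall thickness 13 mm (the base is also 13 mm thick). The base covers the whole footprint; the four walls stand on the base, with the y-facing walls full-width and the x-facing walls fitting between their inner faces.

C is a bookshelf 749 mm wide overall, 269 mm deep and 1557 mm tall. The two sides are 28 mm thick vertical panels. 6 horizontal shelves of 27 mm thickness span between the inner faces of the sides; the lowest shelf sits on the floor and shelves are stacked with a clear vertical gap of 254 mm between each pair.

The open box is on top of the table, centred. The bookshelf is on the floor beside the table on its −x side.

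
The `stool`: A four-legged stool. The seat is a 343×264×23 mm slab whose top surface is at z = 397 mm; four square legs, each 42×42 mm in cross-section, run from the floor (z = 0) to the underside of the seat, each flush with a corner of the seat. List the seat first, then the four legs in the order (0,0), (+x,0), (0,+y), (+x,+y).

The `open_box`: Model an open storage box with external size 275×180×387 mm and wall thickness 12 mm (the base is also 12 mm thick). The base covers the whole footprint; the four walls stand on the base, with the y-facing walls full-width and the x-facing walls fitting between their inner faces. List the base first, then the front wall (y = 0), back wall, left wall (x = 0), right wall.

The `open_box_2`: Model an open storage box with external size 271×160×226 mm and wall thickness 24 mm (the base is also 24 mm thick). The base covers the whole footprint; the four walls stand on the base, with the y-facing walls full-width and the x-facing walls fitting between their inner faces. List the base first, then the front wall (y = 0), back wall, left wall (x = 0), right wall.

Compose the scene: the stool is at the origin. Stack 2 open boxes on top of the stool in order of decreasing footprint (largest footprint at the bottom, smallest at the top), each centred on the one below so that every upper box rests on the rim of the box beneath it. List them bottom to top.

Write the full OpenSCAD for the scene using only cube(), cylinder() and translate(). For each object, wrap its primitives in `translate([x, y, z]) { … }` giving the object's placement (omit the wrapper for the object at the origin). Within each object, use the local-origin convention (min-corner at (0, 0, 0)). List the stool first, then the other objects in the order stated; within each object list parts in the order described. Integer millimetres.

translate([0, 0, 374]) cube([343, 264, 23]);
cube([42, 42, 374]);
translate([301, 0, 0]) cube([42, 42, 374]);
translate([0, 222, 0]) cube([42, 42, 374]);
translate([301, 222, 0]) cube([42, 42, 374]);
translate([34, 42, 397]) {
  cube([275, 180, 12]);
  translate([0, 0, 12]) cube([275, 12, 375]);
  translate([0, 168, 12]) cube([275, 12, 375]);
  translate([0, 12, 12]) cube([12, 156, 375]);
  translate([263, 12, 12]) cube([12, 156, 375]);
}
translate([36, 52, 784]) {
  cube([271, 160, 24]);
  translate([0, 0, 24]) cube([271, 24, 202]);
  translate([0, 136, 24]) cube([271, 24, 202]);
  translate([0, 24, 24]) cube([24, 112, 202]);
  translate([247, 24, 24]) cube([24, 112, 202]);
}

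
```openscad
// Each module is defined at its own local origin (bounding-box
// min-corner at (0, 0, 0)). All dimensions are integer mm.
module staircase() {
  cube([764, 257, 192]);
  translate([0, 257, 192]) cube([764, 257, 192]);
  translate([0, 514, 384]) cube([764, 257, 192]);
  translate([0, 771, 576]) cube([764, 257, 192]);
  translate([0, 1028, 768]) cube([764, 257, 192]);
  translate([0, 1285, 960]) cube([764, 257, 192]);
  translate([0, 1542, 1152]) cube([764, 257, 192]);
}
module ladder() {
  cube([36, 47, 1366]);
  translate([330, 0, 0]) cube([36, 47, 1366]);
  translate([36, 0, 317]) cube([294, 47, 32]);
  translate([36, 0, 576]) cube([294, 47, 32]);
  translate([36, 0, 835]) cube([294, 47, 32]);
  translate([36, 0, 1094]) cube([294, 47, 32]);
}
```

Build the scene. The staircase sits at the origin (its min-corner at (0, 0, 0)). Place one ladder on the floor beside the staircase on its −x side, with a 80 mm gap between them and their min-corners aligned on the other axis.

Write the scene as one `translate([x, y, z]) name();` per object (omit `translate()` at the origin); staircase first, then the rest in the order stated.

staircase();
translate([-446, 0, 0]) ladder();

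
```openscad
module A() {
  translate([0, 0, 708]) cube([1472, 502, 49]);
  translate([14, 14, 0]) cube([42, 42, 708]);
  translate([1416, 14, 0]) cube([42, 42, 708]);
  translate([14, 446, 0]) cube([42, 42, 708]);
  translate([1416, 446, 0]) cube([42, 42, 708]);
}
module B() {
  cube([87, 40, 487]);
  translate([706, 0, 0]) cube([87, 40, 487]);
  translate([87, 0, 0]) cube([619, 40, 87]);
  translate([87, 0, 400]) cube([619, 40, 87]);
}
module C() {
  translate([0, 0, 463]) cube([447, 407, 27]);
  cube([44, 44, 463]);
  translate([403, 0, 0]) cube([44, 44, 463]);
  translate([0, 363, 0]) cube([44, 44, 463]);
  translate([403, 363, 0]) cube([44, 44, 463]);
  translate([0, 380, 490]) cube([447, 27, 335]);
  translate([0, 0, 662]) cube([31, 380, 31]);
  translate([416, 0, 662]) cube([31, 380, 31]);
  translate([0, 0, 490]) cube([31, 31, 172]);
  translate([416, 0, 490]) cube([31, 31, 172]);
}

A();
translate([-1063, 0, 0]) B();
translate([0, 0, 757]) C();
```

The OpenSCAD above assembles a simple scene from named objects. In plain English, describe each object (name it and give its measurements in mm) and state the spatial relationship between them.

A is a table with a 1472×502 mm rectangular top, 49 mm thick, top surface at z = 757 mm, supported by four 42×42 mm square legs, each inset 14 mm from the nearest pair of top edges, running from the floor.

B is a rectangular picture frame lying in the x–z plane (depth along y). The opening is 619 mm wide (x) by 313 mm tall (z), surrounded by a border 87 mm wide on all four sides. The frame is 40 mm deep and is made of two full-height vertical stiles with two horizontal rails fitted between them.

C is a chair: 447×407 mm seat, 27 mm thick, top at z = 490 mm, on four 44 mm square corner legs flush with the seat edges. A 27 mm thick backrest slab spans the full seat width, extending 335 mm above the seat top, its back face flush with the seat's +y edge. Two armrests of 31×31 mm section run along each side from the seat's front edge to the front of the backrest, top faces 203 mm above the seat top and outer faces flush with the seat's x-edges; a 31×31 mm post under the front of each armrest stands on the seat at the front corner.

The picture frame is on the floor beside the table on its −x side. The chair is on top of the table.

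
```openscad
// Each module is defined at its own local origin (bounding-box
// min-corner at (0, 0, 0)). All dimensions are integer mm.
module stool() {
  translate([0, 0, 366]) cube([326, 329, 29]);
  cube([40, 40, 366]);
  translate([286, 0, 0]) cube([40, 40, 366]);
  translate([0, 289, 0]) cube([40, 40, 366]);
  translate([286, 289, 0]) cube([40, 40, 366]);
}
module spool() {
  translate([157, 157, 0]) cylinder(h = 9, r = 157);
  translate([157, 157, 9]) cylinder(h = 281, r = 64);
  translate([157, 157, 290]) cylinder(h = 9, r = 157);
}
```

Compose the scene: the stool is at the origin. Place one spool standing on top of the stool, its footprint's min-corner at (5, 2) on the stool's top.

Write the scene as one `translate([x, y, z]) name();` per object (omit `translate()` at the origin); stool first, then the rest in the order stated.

stool();
translate([5, 2, 395]) spool();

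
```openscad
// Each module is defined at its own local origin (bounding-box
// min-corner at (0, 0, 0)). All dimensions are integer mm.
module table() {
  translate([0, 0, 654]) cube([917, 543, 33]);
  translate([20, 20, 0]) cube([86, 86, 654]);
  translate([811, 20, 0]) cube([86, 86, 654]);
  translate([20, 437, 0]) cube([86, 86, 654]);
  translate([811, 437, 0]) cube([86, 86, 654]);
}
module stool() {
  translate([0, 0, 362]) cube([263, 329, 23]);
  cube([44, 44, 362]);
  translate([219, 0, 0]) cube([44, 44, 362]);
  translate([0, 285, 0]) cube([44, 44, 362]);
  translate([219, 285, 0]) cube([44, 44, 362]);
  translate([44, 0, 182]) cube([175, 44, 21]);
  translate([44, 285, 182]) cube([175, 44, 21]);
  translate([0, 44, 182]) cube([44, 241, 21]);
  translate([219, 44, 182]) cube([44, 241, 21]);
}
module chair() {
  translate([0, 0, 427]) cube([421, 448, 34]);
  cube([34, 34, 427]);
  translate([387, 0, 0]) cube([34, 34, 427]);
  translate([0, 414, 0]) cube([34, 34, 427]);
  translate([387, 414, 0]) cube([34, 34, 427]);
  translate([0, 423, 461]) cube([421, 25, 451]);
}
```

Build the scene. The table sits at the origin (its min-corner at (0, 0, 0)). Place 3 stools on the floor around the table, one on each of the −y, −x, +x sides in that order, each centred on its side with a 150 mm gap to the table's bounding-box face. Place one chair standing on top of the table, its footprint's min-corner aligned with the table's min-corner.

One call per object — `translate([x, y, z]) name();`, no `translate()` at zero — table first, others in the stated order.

table();
translate([327, -479, 0]) stool();
translate([-413, 107, 0]) stool();
translate([1067, 107, 0]) stool();
translate([0, 0, 687]) chair();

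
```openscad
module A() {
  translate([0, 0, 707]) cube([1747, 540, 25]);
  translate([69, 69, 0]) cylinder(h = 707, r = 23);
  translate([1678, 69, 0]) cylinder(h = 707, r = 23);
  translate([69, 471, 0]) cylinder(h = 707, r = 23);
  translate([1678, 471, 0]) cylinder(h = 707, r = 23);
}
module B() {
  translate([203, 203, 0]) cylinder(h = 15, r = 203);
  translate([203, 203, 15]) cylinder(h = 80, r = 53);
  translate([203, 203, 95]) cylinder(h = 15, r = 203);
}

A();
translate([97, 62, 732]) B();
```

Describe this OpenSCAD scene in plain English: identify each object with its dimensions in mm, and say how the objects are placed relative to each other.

A is a rectangular dining table. The top is 1747×540×25 mm with its upper surface at z = 732 mm. It stands on four round legs of 46 mm diameter, each leg's bounding box inset 46 mm from the nearest pair of top edges, running from the floor to the underside of the top.

B is a spool: two coaxial disc flanges of radius 203 mm and thickness 15 mm, joined by a core cylinder of radius 53 mm and height 80 mm. The lower flange rests on z = 0 and the three cylinders share a vertical axis.

The spool is on top of the table.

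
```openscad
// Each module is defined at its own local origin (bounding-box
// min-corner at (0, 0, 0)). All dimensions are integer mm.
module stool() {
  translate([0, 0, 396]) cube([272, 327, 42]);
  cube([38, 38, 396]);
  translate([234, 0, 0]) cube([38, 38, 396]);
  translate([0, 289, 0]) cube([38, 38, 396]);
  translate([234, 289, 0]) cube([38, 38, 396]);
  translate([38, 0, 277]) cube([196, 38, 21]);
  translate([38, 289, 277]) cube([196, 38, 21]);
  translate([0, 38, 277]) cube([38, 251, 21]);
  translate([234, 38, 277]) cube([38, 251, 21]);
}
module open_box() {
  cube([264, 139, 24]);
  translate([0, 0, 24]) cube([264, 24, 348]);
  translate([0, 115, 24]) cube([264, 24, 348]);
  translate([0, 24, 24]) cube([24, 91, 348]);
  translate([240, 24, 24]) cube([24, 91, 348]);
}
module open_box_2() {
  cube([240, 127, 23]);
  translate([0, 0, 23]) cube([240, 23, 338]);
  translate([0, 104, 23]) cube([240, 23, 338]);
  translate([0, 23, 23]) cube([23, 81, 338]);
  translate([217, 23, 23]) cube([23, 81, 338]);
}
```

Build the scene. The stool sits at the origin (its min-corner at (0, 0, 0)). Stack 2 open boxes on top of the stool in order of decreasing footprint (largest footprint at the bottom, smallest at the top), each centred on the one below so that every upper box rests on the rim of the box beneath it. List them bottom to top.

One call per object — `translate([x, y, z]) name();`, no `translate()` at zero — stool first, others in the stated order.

stool();
translate([4, 94, 438]) open_box();
translate([16, 100, 810]) open_box_2();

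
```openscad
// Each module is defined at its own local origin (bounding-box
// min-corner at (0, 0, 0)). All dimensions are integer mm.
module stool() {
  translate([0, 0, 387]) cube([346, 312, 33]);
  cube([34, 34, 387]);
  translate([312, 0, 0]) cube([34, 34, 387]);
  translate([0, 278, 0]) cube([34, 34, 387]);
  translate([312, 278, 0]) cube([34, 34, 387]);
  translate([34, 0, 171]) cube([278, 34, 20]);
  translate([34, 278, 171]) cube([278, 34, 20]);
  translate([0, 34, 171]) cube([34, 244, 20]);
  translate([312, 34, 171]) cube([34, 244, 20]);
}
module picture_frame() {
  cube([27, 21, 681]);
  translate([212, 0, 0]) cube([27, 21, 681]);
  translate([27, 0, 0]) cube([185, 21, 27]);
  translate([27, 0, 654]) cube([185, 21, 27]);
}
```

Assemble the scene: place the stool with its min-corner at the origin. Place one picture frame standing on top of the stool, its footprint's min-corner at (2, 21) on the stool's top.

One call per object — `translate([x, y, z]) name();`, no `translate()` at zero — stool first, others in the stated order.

stool();
translate([2, 21, 420]) picture_frame();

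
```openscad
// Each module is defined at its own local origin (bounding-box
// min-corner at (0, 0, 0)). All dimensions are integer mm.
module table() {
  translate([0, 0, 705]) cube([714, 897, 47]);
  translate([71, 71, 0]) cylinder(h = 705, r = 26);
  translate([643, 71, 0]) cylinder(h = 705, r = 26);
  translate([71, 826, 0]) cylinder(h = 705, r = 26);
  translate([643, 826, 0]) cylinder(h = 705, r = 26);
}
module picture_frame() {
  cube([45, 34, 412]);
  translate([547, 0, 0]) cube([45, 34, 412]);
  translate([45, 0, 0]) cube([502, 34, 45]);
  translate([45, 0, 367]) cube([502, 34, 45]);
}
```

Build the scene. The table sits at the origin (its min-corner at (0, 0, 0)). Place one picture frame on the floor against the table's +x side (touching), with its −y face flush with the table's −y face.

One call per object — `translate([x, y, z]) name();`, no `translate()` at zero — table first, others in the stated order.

table();
translate([714, 0, 0]) picture_frame();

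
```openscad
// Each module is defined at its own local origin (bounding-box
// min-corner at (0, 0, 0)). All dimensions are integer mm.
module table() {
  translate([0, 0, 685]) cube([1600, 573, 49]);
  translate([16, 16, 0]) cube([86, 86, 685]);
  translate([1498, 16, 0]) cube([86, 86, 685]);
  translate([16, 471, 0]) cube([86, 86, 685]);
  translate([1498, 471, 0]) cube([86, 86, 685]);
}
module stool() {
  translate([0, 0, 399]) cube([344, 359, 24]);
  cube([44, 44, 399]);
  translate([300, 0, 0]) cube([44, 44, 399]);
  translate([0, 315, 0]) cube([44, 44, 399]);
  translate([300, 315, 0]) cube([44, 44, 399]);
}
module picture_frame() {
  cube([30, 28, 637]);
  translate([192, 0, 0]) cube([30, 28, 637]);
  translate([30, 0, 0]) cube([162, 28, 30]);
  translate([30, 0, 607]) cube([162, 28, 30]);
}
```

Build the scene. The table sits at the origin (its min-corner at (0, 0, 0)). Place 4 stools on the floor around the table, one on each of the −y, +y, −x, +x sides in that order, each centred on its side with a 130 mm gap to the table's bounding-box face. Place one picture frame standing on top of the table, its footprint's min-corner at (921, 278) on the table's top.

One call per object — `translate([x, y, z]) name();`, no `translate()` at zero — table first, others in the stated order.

table();
translate([628, -489, 0]) stool();
translate([628, 703, 0]) stool();
translate([-474, 107, 0]) stool();
translate([1730, 107, 0]) stool();
translate([921, 278, 734]) picture_frame();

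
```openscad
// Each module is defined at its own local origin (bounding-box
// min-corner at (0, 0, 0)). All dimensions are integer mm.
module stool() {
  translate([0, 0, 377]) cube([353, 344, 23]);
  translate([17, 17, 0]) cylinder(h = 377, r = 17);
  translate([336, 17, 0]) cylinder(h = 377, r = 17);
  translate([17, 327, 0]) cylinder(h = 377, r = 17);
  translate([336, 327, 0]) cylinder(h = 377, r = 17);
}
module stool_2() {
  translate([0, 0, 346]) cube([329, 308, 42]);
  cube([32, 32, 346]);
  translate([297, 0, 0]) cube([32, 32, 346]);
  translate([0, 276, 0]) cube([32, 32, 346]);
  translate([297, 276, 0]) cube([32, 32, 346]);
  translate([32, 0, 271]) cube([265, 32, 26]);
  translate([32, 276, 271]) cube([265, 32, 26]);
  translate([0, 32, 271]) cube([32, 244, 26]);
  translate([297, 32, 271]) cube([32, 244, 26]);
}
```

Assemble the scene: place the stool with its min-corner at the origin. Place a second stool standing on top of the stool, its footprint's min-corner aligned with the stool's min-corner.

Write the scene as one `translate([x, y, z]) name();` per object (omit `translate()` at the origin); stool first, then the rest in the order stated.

stool();
translate([0, 0, 400]) stool_2();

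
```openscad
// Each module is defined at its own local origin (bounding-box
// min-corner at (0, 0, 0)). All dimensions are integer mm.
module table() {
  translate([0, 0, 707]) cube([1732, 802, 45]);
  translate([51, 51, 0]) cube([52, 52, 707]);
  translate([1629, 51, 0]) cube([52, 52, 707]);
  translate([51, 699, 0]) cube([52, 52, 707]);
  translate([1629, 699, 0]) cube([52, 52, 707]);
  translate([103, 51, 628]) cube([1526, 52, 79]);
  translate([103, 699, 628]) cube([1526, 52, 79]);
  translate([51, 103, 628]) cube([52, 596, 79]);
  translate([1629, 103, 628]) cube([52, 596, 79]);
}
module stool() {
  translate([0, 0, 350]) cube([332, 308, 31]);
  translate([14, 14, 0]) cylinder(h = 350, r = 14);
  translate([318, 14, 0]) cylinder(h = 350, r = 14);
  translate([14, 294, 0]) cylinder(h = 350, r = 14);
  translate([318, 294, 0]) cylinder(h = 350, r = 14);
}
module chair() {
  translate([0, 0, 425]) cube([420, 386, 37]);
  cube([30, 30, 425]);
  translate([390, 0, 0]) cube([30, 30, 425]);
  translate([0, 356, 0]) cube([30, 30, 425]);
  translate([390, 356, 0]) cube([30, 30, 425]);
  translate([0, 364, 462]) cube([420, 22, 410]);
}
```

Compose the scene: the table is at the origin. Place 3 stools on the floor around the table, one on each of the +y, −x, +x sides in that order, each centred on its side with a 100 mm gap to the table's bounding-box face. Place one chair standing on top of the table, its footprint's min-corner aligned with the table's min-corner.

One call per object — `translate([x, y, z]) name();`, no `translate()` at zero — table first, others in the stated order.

table();
translate([700, 902, 0]) stool();
translate([-432, 247, 0]) stool();
translate([1832, 247, 0]) stool();
translate([0, 0, 752]) chair();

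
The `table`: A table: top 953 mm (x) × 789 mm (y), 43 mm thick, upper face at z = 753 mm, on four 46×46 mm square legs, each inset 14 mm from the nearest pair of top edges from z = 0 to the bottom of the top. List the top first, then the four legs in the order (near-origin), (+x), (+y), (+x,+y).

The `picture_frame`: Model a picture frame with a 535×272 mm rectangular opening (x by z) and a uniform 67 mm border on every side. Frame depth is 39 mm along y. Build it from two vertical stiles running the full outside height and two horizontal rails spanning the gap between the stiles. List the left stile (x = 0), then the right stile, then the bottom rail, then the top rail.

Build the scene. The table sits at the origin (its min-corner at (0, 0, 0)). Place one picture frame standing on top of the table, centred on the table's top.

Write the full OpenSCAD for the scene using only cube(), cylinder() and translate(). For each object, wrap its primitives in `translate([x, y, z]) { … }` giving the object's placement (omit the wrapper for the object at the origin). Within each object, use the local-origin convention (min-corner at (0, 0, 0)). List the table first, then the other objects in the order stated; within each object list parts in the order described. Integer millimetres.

translate([0, 0, 710]) cube([953, 789, 43]);
translate([14, 14, 0]) cube([46, 46, 710]);
translate([893, 14, 0]) cube([46, 46, 710]);
translate([14, 729, 0]) cube([46, 46, 710]);
translate([893, 729, 0]) cube([46, 46, 710]);
translate([142, 375, 753]) {
  cube([67, 39, 406]);
  translate([602, 0, 0]) cube([67, 39, 406]);
  translate([67, 0, 0]) cube([535, 39, 67]);
  translate([67, 0, 339]) cube([535, 39, 67]);
}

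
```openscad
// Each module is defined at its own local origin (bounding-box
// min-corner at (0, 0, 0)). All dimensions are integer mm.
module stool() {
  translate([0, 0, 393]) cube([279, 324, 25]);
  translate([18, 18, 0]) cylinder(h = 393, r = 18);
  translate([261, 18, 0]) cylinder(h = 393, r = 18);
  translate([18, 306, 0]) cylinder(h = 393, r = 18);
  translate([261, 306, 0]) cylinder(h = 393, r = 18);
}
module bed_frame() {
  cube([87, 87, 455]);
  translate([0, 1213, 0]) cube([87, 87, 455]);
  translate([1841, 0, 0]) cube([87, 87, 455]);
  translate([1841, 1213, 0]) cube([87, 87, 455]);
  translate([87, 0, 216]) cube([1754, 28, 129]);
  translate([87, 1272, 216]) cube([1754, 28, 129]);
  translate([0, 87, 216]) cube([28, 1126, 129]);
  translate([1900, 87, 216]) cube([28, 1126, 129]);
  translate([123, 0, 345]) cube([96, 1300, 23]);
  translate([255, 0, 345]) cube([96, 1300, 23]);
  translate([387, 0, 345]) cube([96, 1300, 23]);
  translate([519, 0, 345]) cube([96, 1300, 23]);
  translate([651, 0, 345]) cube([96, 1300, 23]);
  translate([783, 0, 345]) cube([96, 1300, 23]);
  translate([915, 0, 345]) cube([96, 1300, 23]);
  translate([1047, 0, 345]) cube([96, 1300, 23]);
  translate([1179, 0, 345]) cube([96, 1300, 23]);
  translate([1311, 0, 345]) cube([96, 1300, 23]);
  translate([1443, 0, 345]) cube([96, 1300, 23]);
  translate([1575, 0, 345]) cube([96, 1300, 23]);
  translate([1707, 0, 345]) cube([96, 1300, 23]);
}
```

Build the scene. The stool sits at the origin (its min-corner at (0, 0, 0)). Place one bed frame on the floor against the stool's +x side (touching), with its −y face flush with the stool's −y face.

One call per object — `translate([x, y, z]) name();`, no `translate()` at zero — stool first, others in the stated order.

stool();
translate([279, 0, 0]) bed_frame();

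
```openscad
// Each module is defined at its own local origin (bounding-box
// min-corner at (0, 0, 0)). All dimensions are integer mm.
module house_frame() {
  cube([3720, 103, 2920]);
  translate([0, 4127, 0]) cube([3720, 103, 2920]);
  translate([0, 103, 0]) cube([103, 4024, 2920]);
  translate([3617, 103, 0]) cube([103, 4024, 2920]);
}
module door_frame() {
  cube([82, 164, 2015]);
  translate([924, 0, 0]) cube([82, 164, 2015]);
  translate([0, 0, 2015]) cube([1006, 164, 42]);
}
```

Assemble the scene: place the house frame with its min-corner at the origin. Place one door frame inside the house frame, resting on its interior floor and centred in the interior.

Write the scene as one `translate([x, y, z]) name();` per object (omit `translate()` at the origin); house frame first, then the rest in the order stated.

house_frame();
translate([1357, 2033, 0]) door_frame();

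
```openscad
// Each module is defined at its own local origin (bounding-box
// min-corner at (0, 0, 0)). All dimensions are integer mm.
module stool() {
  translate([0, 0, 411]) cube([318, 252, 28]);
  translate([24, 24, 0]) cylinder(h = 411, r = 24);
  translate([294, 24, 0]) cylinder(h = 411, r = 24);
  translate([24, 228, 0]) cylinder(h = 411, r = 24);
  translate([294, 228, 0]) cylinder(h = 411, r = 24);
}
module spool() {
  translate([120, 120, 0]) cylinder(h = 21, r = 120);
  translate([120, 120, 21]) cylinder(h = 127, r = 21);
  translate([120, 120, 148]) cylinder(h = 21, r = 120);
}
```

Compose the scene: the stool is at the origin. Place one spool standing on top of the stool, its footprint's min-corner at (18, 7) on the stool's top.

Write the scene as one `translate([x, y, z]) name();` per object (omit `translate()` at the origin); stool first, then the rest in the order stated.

stool();
translate([18, 7, 439]) spool();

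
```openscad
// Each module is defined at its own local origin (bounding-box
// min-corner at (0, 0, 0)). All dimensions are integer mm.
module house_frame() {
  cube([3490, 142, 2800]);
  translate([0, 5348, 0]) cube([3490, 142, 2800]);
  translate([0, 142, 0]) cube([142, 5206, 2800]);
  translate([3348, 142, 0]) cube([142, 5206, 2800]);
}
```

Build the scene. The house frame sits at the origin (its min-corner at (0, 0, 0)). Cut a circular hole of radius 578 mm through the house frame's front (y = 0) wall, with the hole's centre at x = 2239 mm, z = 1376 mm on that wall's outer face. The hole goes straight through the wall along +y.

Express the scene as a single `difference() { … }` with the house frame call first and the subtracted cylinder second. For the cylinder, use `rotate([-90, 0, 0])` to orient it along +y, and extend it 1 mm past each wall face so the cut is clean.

difference() {
  house_frame();
  translate([2239, -1, 1376]) rotate([-90, 0, 0]) cylinder(h = 144, r = 578);
}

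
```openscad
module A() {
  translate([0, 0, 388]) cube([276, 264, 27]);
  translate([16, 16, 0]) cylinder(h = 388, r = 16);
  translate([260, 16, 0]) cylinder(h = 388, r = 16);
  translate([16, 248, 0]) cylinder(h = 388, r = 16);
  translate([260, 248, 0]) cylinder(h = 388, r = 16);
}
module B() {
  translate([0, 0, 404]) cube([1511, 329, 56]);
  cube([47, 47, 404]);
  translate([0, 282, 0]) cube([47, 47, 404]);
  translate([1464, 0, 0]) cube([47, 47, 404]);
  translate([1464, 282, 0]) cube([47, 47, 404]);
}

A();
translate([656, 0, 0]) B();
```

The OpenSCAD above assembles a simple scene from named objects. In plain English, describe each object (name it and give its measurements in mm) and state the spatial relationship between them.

A is a four-legged stool. The seat is 276×264 mm, 27 mm thick, top at z = 415 mm. It stands on four round legs, each 32 mm in diameter, from z = 0 to the seat underside, each leg's axis is inset half a diameter from the nearest pair of seat edges (so the leg's bounding box is flush with the corner).

B is a long wooden bench with a 1511 mm (x) × 329 mm (y) seat, 56 mm thick, its top surface 460 mm above the floor. Four 47 mm square legs at the seat corners, flush with the edges, run from z = 0 to the seat underside.

The bench is on the floor beside the stool on its +x side.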